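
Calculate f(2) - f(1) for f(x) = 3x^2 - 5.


Net change = f(b) - f(a)
f(x) = 3x^2 - 5
Compute f(2):
f(2) = 3 * 2^2 + 0 * 2 - 5
= 12 + 0 - 5
= 7
Compute f(1):
f(1) = 3 * 1^2 + 0 * 1 - 5
= 3 + 0 - 5
= -2
Net change = 7 - (-2) = 9

9


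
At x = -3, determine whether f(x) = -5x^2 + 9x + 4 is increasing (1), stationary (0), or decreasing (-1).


Compute f'(x) to determine behavior:
f'(x) = -10x + 9
f'(-3) = -10 * (-3) + 9
= 30 + 9
= 39
Since f'(-3) > 0, the function is increasing (1)

1


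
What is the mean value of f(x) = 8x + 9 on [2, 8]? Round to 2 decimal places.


Average value = 1/(b-a) * integral from a to b of f(x) dx
First compute the integral of 8x + 9:
F(x) = 4x^2 + 9x
F(8) = 4 * 64 + 9 * 8 = 328
F(2) = 4 * 4 + 9 * 2 = 34
Integral = 328 - 34 = 294
Average = 294 / (8 - 2) = 294 / 6
= 49 = 49.00

49.00


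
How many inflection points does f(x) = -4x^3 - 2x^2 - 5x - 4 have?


Inflection points occur where f''(x) = 0 and concavity changes.
f(x) = -4x^3 - 2x^2 - 5x - 4
f'(x) = -12x^2 - 4x - 5
f''(x) = -24x - 4
Set f''(x) = 0:
-24x - 4 = 0
x = 4 / (-24) = -1/6
Since f''(x) is linear (degree 1), it changes sign at this point.
Therefore there is exactly 1 inflection point.

1


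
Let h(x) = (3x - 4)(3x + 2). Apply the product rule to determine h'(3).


Let u(x) = 3x - 4 and v(x) = 3x + 2
u'(x) = 3
v'(x) = 3
Product rule: h'(x) = u'(x)*v(x) + u(x)*v'(x)
= 3 * (3x + 2) + (3x - 4) * 3
At x = 3:
u(3) = 3 * 3 - 4 = 5
v(3) = 3 * 3 + 2 = 11
h'(3) = 3 * 11 + 5 * 3
= 33 + 15
= 48

48


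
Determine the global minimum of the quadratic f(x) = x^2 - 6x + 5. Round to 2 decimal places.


For a quadratic f(x) = ax^2 + bx + c with a > 0, the minimum is at the vertex.
Vertex x-coordinate: x = -b/(2a)
x = -(-6) / (2 * 1)
x = 6/2 = 3
Substitute back to find the minimum value:
f(3) = 1 * 3^2 - 6 * 3 + 5
= 9 - 18 + 5
= -4 = -4.00

-4.00


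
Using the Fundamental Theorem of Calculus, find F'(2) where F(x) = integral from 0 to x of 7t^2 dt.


By the Fundamental Theorem of Calculus (Part 1):
If F(x) = integral from 0 to x of f(t) dt, then F'(x) = f(x)
Here f(t) = 7t^2
So F'(x) = 7x^2
Evaluate at x = 2:
F'(2) = 7 * 2^2
= 7 * 4
= 28

28


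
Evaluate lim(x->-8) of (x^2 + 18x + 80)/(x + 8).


Direct substitution gives 0/0, so we factor the numerator.
Factor: (x^2 + 18x + 80) = (x + 8)(x + 10)
Cancel the common factor (x + 8):
(x^2 + 18x + 80)/(x + 8) = (x + 10)
Now substitute x = -8:
= (-8) - (-10) = 2

2


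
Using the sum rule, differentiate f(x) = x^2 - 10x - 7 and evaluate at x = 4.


Differentiate term by term using power and sum rules:
f(x) = x^2 - 10x - 7
f'(x) = 2x - 10
Substitute x = 4:
f'(4) = 2 * 4 - 10
= 8 - 10
= -2

-2


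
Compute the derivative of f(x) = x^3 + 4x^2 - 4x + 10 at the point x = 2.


Differentiate f(x) = x^3 + 4x^2 - 4x + 10 term by term:
f'(x) = 3x^2 + 8x - 4
Substitute x = 2:
f'(2) = 3 * 2^2 + 8 * 2 - 4
= 12 + 16 - 4
= 24

24


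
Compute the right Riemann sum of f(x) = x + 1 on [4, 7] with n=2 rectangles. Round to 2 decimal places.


Right Riemann sum uses right endpoints of each subinterval.
Interval: [4, 7], n = 2
dx = (7 - 4) / 2 = 3/2
Right endpoints: [11/2, 7]
f values: [13/2, 8]
Sum = dx * (sum of f values)
= 3/2 * 29/2
= 87/4 = 21.75

21.75


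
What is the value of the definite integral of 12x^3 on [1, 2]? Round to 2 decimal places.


Find the antiderivative of 12x^3:
F(x) = 12/4 * x^4
Apply the Fundamental Theorem of Calculus:
F(2) - F(1)
= 12/4 * 2^4 - 12/4 * 1^4
= 12/4 * (16 - 1)
= 12/4 * 15
= 45 = 45.00

45.00


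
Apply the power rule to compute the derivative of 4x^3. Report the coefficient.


We apply the power rule: d/dx [ax^n] = a*n * x^(n-1)
d/dx [4x^3]
= 4 * 3 * x^(3-1)
= 12x^2
The coefficient is 12

12


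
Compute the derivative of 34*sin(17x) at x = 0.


Apply the chain rule to differentiate 34*sin(17x):
d/dx [34*sin(17x)]
= 34 * cos(17x) * d/dx(17x)
= 34 * 17 * cos(17x)
= 578 * cos(17x)
Evaluate at x = 0:
= 578 * cos(0)
= 578 * 1
= 578

578


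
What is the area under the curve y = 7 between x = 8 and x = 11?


The area under a constant function y = 7 is a rectangle.
Width = 11 - 8 = 3
Height = 7
Area = width * height
= 3 * 7
= 21

21


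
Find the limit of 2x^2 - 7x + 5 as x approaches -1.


Since polynomials are continuous, we use direct substitution.
lim(x->-1) of 2x^2 - 7x + 5
= 2 * (-1)^2 - 7 * (-1) + 5
= 2 + 7 + 5
= 14

14


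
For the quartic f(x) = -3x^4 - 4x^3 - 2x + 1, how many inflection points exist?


Inflection points occur where f''(x) = 0 and concavity changes.
f(x) = -3x^4 - 4x^3 - 2x + 1
f'(x) = -12x^3 - 12x^2 - 2
f''(x) = -36x^2 - 24x
This is a quadratic in x. Use the discriminant to count real roots.
Discriminant = (-24)^2 - 4 * (-36) * 0
= 576 - 0
= 576
Since discriminant > 0, f''(x) = 0 has 2 distinct real solutions.
A quadratic with two distinct real roots changes sign at each root, so concavity changes at both.
Number of inflection points: 2

2


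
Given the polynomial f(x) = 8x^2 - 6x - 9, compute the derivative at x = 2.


Differentiate term by term using power and sum rules:
f(x) = 8x^2 - 6x - 9
f'(x) = 16x - 6
Substitute x = 2:
f'(2) = 16 * 2 - 6
= 32 - 6
= 26

26


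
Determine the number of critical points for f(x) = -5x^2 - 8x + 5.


Find where f'(x) = 0:
f'(x) = -10x - 8
Set f'(x) = 0:
-10x - 8 = 0
x = 8 / (-10) = -4/5
This is a linear equation in x, so there is exactly one solution.
Number of critical points: 1

1


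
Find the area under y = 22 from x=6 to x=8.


The area under a constant function y = 22 is a rectangle.
Width = 8 - 6 = 2
Height = 22
Area = width * height
= 2 * 22
= 44

44


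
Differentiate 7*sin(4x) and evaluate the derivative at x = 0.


Apply the chain rule to differentiate 7*sin(4x):
d/dx [7*sin(4x)]
= 7 * cos(4x) * d/dx(4x)
= 7 * 4 * cos(4x)
= 28 * cos(4x)
Evaluate at x = 0:
= 28 * cos(0)
= 28 * 1
= 28

28


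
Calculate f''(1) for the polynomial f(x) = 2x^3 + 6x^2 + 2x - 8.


First derivative:
f'(x) = 6x^2 + 12x + 2
Second derivative:
f''(x) = 12x + 12
Substitute x = 1:
f''(1) = 12 * 1 + 12
= 12 + 12
= 24

24


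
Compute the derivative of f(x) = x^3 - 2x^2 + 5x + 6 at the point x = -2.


Differentiate f(x) = x^3 - 2x^2 + 5x + 6 term by term:
f'(x) = 3x^2 - 4x + 5
Substitute x = -2:
f'(-2) = 3 * (-2)^2 - 4 * (-2) + 5
= 12 + 8 + 5
= 25

25


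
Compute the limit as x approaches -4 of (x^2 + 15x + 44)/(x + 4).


Direct substitution gives 0/0, so we factor the numerator.
Factor: (x^2 + 15x + 44) = (x + 4)(x + 11)
Cancel the common factor (x + 4):
(x^2 + 15x + 44)/(x + 4) = (x + 11)
Now substitute x = -4:
= (-4) - (-11) = 7

7


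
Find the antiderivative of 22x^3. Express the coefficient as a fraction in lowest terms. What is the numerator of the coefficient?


Apply the power rule for integration:
integral of ax^n dx = a/(n+1) * x^(n+1) + C
integral of 22x^3 dx
= 22/4 * x^4 + C
= 11/2 * x^4 + C
The coefficient in lowest terms is 11/2, and its numerator is 11

11


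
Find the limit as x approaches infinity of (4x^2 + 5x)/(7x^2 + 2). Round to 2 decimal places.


For limits at infinity with equal-degree polynomials,
we compare leading coefficients.
Numerator leading term: 4x^2
Denominator leading term: 7x^2
Divide both by x^2:
lim = (4 + 5/x) / (7 + 2/x^2)
As x -> infinity, the 1/x and 1/x^2 terms vanish:
= 4/7 ≈ 0.57

0.57


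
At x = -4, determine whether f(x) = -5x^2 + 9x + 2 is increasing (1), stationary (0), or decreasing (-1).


Compute f'(x) to determine behavior:
f'(x) = -10x + 9
f'(-4) = -10 * (-4) + 9
= 40 + 9
= 49
Since f'(-4) > 0, the function is increasing (1)

1


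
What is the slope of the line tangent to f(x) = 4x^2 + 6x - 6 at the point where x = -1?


The slope of the tangent line equals f'(x) at the point.
f(x) = 4x^2 + 6x - 6
f'(x) = 8x + 6
At x = -1:
f'(-1) = 8 * (-1) + 6
= -8 + 6
= -2

-2


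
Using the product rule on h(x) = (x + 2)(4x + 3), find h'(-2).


Let u(x) = x + 2 and v(x) = 4x + 3
u'(x) = 1
v'(x) = 4
Product rule: h'(x) = u'(x)*v(x) + u(x)*v'(x)
= 1 * (4x + 3) + (x + 2) * 4
At x = -2:
u(-2) = 1 * (-2) + 2 = 0
v(-2) = 4 * (-2) + 3 = -5
h'(-2) = 1 * (-5) + 0 * 4
= -5 + 0
= -5

-5


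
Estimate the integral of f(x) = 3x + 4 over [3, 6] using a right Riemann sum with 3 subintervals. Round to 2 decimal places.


Right Riemann sum uses right endpoints of each subinterval.
Interval: [3, 6], n = 3
dx = (6 - 3) / 3 = 1
Right endpoints: [4, 5, 6]
f values: [16, 19, 22]
Sum = dx * (sum of f values)
= 1 * 57
= 57 = 57.00

57.00


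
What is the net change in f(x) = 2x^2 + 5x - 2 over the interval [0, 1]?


Net change = f(b) - f(a)
f(x) = 2x^2 + 5x - 2
Compute f(1):
f(1) = 2 * 1^2 + 5 * 1 - 2
= 2 + 5 - 2
= 5
Compute f(0):
f(0) = 2 * 0^2 + 5 * 0 - 2
= 0 + 0 - 2
= -2
Net change = 5 - (-2) = 7

7


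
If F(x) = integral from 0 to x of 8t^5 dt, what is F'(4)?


By the Fundamental Theorem of Calculus (Part 1):
If F(x) = integral from 0 to x of f(t) dt, then F'(x) = f(x)
Here f(t) = 8t^5
So F'(x) = 8x^5
Evaluate at x = 4:
F'(4) = 8 * 4^5
= 8 * 1024
= 8192

8192


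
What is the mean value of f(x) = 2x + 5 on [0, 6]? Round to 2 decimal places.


Average value = 1/(b-a) * integral from a to b of f(x) dx
First compute the integral of 2x + 5:
F(x) = x^2 + 5x
F(6) = 1 * 36 + 5 * 6 = 66
F(0) = 1 * 0 + 5 * 0 = 0
Integral = 66 - 0 = 66
Average = 66 / (6 - 0) = 66 / 6
= 11 = 11.00

11.00


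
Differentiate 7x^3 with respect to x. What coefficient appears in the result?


We apply the power rule: d/dx [ax^n] = a*n * x^(n-1)
d/dx [7x^3]
= 7 * 3 * x^(3-1)
= 21x^2
The coefficient is 21

21


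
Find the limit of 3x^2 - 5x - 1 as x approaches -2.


Since polynomials are continuous, we use direct substitution.
lim(x->-2) of 3x^2 - 5x - 1
= 3 * (-2)^2 - 5 * (-2) - 1
= 12 + 10 - 1
= 21

21


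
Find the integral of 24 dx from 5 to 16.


The integral of a constant k over [a, b] equals k * (b - a).
integral from 5 to 16 of 24 dx
= 24 * (16 - 5)
= 24 * 11
= 264

264


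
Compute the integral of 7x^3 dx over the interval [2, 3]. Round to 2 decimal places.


Find the antiderivative of 7x^3:
F(x) = 7/4 * x^4
Apply the Fundamental Theorem of Calculus:
F(3) - F(2)
= 7/4 * 3^4 - 7/4 * 2^4
= 7/4 * (81 - 16)
= 7/4 * 65
= 455/4 = 113.75

113.75


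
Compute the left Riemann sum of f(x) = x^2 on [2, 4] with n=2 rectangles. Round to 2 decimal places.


Left Riemann sum uses left endpoints of each subinterval.
Interval: [2, 4], n = 2
dx = (4 - 2) / 2 = 1
Left endpoints: [2, 3]
f values: [4, 9]
Sum = dx * (sum of f values)
= 1 * 13
= 13 = 13.00

13.00


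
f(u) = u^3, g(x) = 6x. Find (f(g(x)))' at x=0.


Using the chain rule: (f(g(x)))' = f'(g(x)) * g'(x)
First, find g(0):
g(0) = 6 * 0 + 0 = 0
Next, f'(u) = 3u^2
And g'(x) = 6
So f'(g(0)) * g'(0)
= 3 * 0^2 * 6
= 3 * 0 * 6
= 0

0


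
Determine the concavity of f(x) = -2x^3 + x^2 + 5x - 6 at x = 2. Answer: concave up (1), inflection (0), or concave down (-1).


Concavity is determined by the sign of f''(x).
f(x) = -2x^3 + x^2 + 5x - 6
f'(x) = -6x^2 + 2x + 5
f''(x) = -12x + 2
f''(2) = -12 * 2 + 2
= -24 + 2
= -22
Since f''(2) < 0, the function is concave down (-1)

-1


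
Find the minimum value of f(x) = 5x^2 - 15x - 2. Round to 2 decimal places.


For a quadratic f(x) = ax^2 + bx + c with a > 0, the minimum is at the vertex.
Vertex x-coordinate: x = -b/(2a)
x = -(-15) / (2 * 5)
x = 15/10 = 3/2
Substitute back to find the minimum value:
f(3/2) = 5 * (3/2)^2 - 15 * (3/2) - 2
= 45/4 - 45/2 - 2
= -53/4 = -13.25

-13.25


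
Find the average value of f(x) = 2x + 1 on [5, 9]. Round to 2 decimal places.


Average value = 1/(b-a) * integral from a to b of f(x) dx
First compute the integral of 2x + 1:
F(x) = x^2 + x
F(9) = 1 * 81 + 1 * 9 = 90
F(5) = 1 * 25 + 1 * 5 = 30
Integral = 90 - 30 = 60
Average = 60 / (9 - 5) = 60 / 4
= 15 = 15.00

15.00


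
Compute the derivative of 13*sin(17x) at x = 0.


Apply the chain rule to differentiate 13*sin(17x):
d/dx [13*sin(17x)]
= 13 * cos(17x) * d/dx(17x)
= 13 * 17 * cos(17x)
= 221 * cos(17x)
Evaluate at x = 0:
= 221 * cos(0)
= 221 * 1
= 221

221


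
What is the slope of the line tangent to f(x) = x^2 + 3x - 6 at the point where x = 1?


The slope of the tangent line equals f'(x) at the point.
f(x) = x^2 + 3x - 6
f'(x) = 2x + 3
At x = 1:
f'(1) = 2 * 1 + 3
= 2 + 3
= 5

5


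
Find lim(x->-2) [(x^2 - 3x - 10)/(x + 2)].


Direct substitution gives 0/0, so we factor the numerator.
Factor: (x^2 - 3x - 10) = (x + 2)(x - 5)
Cancel the common factor (x + 2):
(x^2 - 3x - 10)/(x + 2) = (x - 5)
Now substitute x = -2:
= (-2) - (5) = -7

-7


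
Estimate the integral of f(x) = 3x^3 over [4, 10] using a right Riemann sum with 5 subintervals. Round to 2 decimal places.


Right Riemann sum uses right endpoints of each subinterval.
Interval: [4, 10], n = 5
dx = (10 - 4) / 5 = 6/5
Right endpoints: [26/5, 32/5, 38/5, 44/5, 10]
f values: [52728/125, 98304/125, 164616/125, 255552/125, 3000]
Sum = dx * (sum of f values)
= 6/5 * 37848/5
= 227088/25 = 9083.52

9083.52


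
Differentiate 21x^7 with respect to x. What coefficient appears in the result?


We apply the power rule: d/dx [ax^n] = a*n * x^(n-1)
d/dx [21x^7]
= 21 * 7 * x^(7-1)
= 147x^6
The coefficient is 147

147


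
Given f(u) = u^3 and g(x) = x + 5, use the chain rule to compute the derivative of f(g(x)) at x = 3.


Using the chain rule: (f(g(x)))' = f'(g(x)) * g'(x)
First, find g(3):
g(3) = 1 * 3 + 5 = 8
Next, f'(u) = 3u^2
And g'(x) = 1
So f'(g(3)) * g'(3)
= 3 * 8^2 * 1
= 3 * 64 * 1
= 192

192


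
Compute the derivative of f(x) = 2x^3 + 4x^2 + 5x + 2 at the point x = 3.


Differentiate f(x) = 2x^3 + 4x^2 + 5x + 2 term by term:
f'(x) = 6x^2 + 8x + 5
Substitute x = 3:
f'(3) = 6 * 3^2 + 8 * 3 + 5
= 54 + 24 + 5
= 83

83


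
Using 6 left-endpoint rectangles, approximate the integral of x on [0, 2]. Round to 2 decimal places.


Left Riemann sum uses left endpoints of each subinterval.
Interval: [0, 2], n = 6
dx = (2 - 0) / 6 = 1/3
Left endpoints: [0, 1/3, 2/3, 1, 4/3, 5/3]
f values: [0, 1/3, 2/3, 1, 4/3, 5/3]
Sum = dx * (sum of f values)
= 1/3 * 5
= 5/3 ≈ 1.67

1.67


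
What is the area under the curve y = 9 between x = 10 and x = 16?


The area under a constant function y = 9 is a rectangle.
Width = 16 - 10 = 6
Height = 9
Area = width * height
= 6 * 9
= 54

54


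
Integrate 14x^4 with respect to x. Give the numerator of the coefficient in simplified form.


Apply the power rule for integration:
integral of ax^n dx = a/(n+1) * x^(n+1) + C
integral of 14x^4 dx
= 14/5 * x^5 + C
The coefficient in lowest terms is 14/5, and its numerator is 14

14


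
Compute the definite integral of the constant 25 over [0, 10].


The integral of a constant k over [a, b] equals k * (b - a).
integral from 0 to 10 of 25 dx
= 25 * (10 - 0)
= 25 * 10
= 250

250


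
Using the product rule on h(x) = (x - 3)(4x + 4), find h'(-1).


Let u(x) = x - 3 and v(x) = 4x + 4
u'(x) = 1
v'(x) = 4
Product rule: h'(x) = u'(x)*v(x) + u(x)*v'(x)
= 1 * (4x + 4) + (x - 3) * 4
At x = -1:
u(-1) = 1 * (-1) - 3 = -4
v(-1) = 4 * (-1) + 4 = 0
h'(-1) = 1 * 0 + (-4) * 4
= 0 - 16
= -16

-16


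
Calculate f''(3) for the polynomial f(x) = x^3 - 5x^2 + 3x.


First derivative:
f'(x) = 3x^2 - 10x + 3
Second derivative:
f''(x) = 6x - 10
Substitute x = 3:
f''(3) = 6 * 3 - 10
= 18 - 10
= 8

8


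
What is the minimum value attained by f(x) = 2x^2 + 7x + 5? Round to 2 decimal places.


For a quadratic f(x) = ax^2 + bx + c with a > 0, the minimum is at the vertex.
Vertex x-coordinate: x = -b/(2a)
x = -(7) / (2 * 2)
x = -7/4
Substitute back to find the minimum value:
f(-7/4) = 2 * (-7/4)^2 + 7 * (-7/4) + 5
= 49/8 - 49/4 + 5
= -9/8 ≈ -1.13

-1.13


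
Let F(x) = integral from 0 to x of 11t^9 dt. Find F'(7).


By the Fundamental Theorem of Calculus (Part 1):
If F(x) = integral from 0 to x of f(t) dt, then F'(x) = f(x)
Here f(t) = 11t^9
So F'(x) = 11x^9
Evaluate at x = 7:
F'(7) = 11 * 7^9
= 11 * 40353607
= 443889677

443889677


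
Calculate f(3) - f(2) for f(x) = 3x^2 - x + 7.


Net change = f(b) - f(a)
f(x) = 3x^2 - x + 7
Compute f(3):
f(3) = 3 * 3^2 - 1 * 3 + 7
= 27 - 3 + 7
= 31
Compute f(2):
f(2) = 3 * 2^2 - 1 * 2 + 7
= 12 - 2 + 7
= 17
Net change = 31 - 17 = 14

14


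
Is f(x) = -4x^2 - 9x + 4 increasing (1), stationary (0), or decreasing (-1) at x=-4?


Compute f'(x) to determine behavior:
f'(x) = -8x - 9
f'(-4) = -8 * (-4) - 9
= 32 - 9
= 23
Since f'(-4) > 0, the function is increasing (1)

1


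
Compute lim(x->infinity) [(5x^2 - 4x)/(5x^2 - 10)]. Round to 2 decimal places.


For limits at infinity with equal-degree polynomials,
we compare leading coefficients.
Numerator leading term: 5x^2
Denominator leading term: 5x^2
Divide both by x^2:
lim = (5 - 4/x) / (5 - 10/x^2)
As x -> infinity, the 1/x and 1/x^2 terms vanish:
= 5/5 = 1 = 1.00

1.00


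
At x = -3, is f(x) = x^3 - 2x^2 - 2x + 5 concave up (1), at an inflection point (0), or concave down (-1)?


Concavity is determined by the sign of f''(x).
f(x) = x^3 - 2x^2 - 2x + 5
f'(x) = 3x^2 - 4x - 2
f''(x) = 6x - 4
f''(-3) = 6 * (-3) - 4
= -18 - 4
= -22
Since f''(-3) < 0, the function is concave down (-1)

-1


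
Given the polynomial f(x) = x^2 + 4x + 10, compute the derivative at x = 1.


Differentiate term by term using power and sum rules:
f(x) = x^2 + 4x + 10
f'(x) = 2x + 4
Substitute x = 1:
f'(1) = 2 * 1 + 4
= 2 + 4
= 6

6


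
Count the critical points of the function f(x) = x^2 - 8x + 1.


Find where f'(x) = 0:
f'(x) = 2x - 8
Set f'(x) = 0:
2x - 8 = 0
x = 8 / 2 = 4
This is a linear equation in x, so there is exactly one solution.
Number of critical points: 1

1


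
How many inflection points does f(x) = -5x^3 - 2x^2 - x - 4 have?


Inflection points occur where f''(x) = 0 and concavity changes.
f(x) = -5x^3 - 2x^2 - x - 4
f'(x) = -15x^2 - 4x - 1
f''(x) = -30x - 4
Set f''(x) = 0:
-30x - 4 = 0
x = 4 / (-30) = -2/15
Since f''(x) is linear (degree 1), it changes sign at this point.
Therefore there is exactly 1 inflection point.

1


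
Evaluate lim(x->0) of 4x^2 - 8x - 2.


Since polynomials are continuous, we use direct substitution.
lim(x->0) of 4x^2 - 8x - 2
= 4 * 0^2 - 8 * 0 - 2
= 0 + 0 - 2
= -2

-2


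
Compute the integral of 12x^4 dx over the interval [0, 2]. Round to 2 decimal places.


Find the antiderivative of 12x^4:
F(x) = 12/5 * x^5
Apply the Fundamental Theorem of Calculus:
F(2) - F(0)
= 12/5 * 2^5 - 12/5 * 0^5
= 12/5 * (32 - 0)
= 12/5 * 32
= 384/5 = 76.80

76.80


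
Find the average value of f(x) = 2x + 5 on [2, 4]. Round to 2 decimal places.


Average value = 1/(b-a) * integral from a to b of f(x) dx
First compute the integral of 2x + 5:
F(x) = x^2 + 5x
F(4) = 1 * 16 + 5 * 4 = 36
F(2) = 1 * 4 + 5 * 2 = 14
Integral = 36 - 14 = 22
Average = 22 / (4 - 2) = 22 / 2
= 11 = 11.00

11.00


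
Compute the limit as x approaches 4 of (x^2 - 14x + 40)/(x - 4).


Direct substitution gives 0/0, so we factor the numerator.
Factor: (x^2 - 14x + 40) = (x - 4)(x - 10)
Cancel the common factor (x - 4):
(x^2 - 14x + 40)/(x - 4) = (x - 10)
Now substitute x = 4:
= (4) - (10) = -6

-6


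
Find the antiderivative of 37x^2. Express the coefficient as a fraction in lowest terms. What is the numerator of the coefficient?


Apply the power rule for integration:
integral of ax^n dx = a/(n+1) * x^(n+1) + C
integral of 37x^2 dx
= 37/3 * x^3 + C
The coefficient in lowest terms is 37/3, and its numerator is 37

37


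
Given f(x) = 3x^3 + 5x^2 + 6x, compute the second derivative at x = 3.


First derivative:
f'(x) = 9x^2 + 10x + 6
Second derivative:
f''(x) = 18x + 10
Substitute x = 3:
f''(3) = 18 * 3 + 10
= 54 + 10
= 64

64


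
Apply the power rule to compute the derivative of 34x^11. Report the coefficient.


We apply the power rule: d/dx [ax^n] = a*n * x^(n-1)
d/dx [34x^11]
= 34 * 11 * x^(11-1)
= 374x^10
The coefficient is 374

374


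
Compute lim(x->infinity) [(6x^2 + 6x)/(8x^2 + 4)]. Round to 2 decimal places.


For limits at infinity with equal-degree polynomials,
we compare leading coefficients.
Numerator leading term: 6x^2
Denominator leading term: 8x^2
Divide both by x^2:
lim = (6 + 6/x) / (8 + 4/x^2)
As x -> infinity, the 1/x and 1/x^2 terms vanish:
= 6/8 = 3/4 = 0.75

0.75


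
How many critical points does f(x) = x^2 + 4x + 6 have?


Find where f'(x) = 0:
f'(x) = 2x + 4
Set f'(x) = 0:
2x + 4 = 0
x = -4 / 2 = -2
This is a linear equation in x, so there is exactly one solution.
Number of critical points: 1

1


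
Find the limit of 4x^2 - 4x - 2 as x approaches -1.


Since polynomials are continuous, we use direct substitution.
lim(x->-1) of 4x^2 - 4x - 2
= 4 * (-1)^2 - 4 * (-1) - 2
= 4 + 4 - 2
= 6

6


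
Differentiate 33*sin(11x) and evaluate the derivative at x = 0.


Apply the chain rule to differentiate 33*sin(11x):
d/dx [33*sin(11x)]
= 33 * cos(11x) * d/dx(11x)
= 33 * 11 * cos(11x)
= 363 * cos(11x)
Evaluate at x = 0:
= 363 * cos(0)
= 363 * 1
= 363

363


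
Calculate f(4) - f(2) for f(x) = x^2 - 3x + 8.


Net change = f(b) - f(a)
f(x) = x^2 - 3x + 8
Compute f(4):
f(4) = 1 * 4^2 - 3 * 4 + 8
= 16 - 12 + 8
= 12
Compute f(2):
f(2) = 1 * 2^2 - 3 * 2 + 8
= 4 - 6 + 8
= 6
Net change = 12 - 6 = 6

6


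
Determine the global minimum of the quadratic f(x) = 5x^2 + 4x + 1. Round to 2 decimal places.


For a quadratic f(x) = ax^2 + bx + c with a > 0, the minimum is at the vertex.
Vertex x-coordinate: x = -b/(2a)
x = -(4) / (2 * 5)
x = -4/10 = -2/5
Substitute back to find the minimum value:
f(-2/5) = 5 * (-2/5)^2 + 4 * (-2/5) + 1
= 4/5 - 8/5 + 1
= 1/5 = 0.20

0.20


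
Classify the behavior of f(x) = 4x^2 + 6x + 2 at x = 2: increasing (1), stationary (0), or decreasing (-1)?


Compute f'(x) to determine behavior:
f'(x) = 8x + 6
f'(2) = 8 * 2 + 6
= 16 + 6
= 22
Since f'(2) > 0, the function is increasing (1)

1


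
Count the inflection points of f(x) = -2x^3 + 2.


Inflection points occur where f''(x) = 0 and concavity changes.
f(x) = -2x^3 + 2
f'(x) = -6x^2
f''(x) = -12x
Set f''(x) = 0:
-12x = 0
x = 0 / (-12) = 0
Since f''(x) is linear (degree 1), it changes sign at this point.
Therefore there is exactly 1 inflection point.

1


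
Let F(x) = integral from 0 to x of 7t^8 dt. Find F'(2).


By the Fundamental Theorem of Calculus (Part 1):
If F(x) = integral from 0 to x of f(t) dt, then F'(x) = f(x)
Here f(t) = 7t^8
So F'(x) = 7x^8
Evaluate at x = 2:
F'(2) = 7 * 2^8
= 7 * 256
= 1792

1792


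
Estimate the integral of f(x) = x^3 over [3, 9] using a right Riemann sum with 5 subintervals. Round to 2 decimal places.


Right Riemann sum uses right endpoints of each subinterval.
Interval: [3, 9], n = 5
dx = (9 - 3) / 5 = 6/5
Right endpoints: [21/5, 27/5, 33/5, 39/5, 9]
f values: [9261/125, 19683/125, 35937/125, 59319/125, 729]
Sum = dx * (sum of f values)
= 6/5 * 8613/5
= 51678/25 = 2067.12

2067.12


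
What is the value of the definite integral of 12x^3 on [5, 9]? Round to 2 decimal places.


Find the antiderivative of 12x^3:
F(x) = 12/4 * x^4
Apply the Fundamental Theorem of Calculus:
F(9) - F(5)
= 12/4 * 9^4 - 12/4 * 5^4
= 12/4 * (6561 - 625)
= 12/4 * 5936
= 17808 = 17808.00

17808.00


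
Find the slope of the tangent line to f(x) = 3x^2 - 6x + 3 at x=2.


The slope of the tangent line equals f'(x) at the point.
f(x) = 3x^2 - 6x + 3
f'(x) = 6x - 6
At x = 2:
f'(2) = 6 * 2 - 6
= 12 - 6
= 6

6


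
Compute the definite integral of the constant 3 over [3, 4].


The integral of a constant k over [a, b] equals k * (b - a).
integral from 3 to 4 of 3 dx
= 3 * (4 - 3)
= 3 * 1
= 3

3


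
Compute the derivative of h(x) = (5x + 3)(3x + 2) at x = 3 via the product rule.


Let u(x) = 5x + 3 and v(x) = 3x + 2
u'(x) = 5
v'(x) = 3
Product rule: h'(x) = u'(x)*v(x) + u(x)*v'(x)
= 5 * (3x + 2) + (5x + 3) * 3
At x = 3:
u(3) = 5 * 3 + 3 = 18
v(3) = 3 * 3 + 2 = 11
h'(3) = 5 * 11 + 18 * 3
= 55 + 54
= 109

109


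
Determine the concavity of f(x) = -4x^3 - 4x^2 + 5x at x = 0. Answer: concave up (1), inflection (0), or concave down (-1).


Concavity is determined by the sign of f''(x).
f(x) = -4x^3 - 4x^2 + 5x
f'(x) = -12x^2 - 8x + 5
f''(x) = -24x - 8
f''(0) = -24 * 0 - 8
= 0 - 8
= -8
Since f''(0) < 0, the function is concave down (-1)

-1


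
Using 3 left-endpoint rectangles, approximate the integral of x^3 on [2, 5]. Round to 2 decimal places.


Left Riemann sum uses left endpoints of each subinterval.
Interval: [2, 5], n = 3
dx = (5 - 2) / 3 = 1
Left endpoints: [2, 3, 4]
f values: [8, 27, 64]
Sum = dx * (sum of f values)
= 1 * 99
= 99 = 99.00

99.00


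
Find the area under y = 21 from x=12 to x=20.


The area under a constant function y = 21 is a rectangle.
Width = 20 - 12 = 8
Height = 21
Area = width * height
= 8 * 21
= 168

168


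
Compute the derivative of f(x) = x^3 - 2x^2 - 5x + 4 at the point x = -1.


Differentiate f(x) = x^3 - 2x^2 - 5x + 4 term by term:
f'(x) = 3x^2 - 4x - 5
Substitute x = -1:
f'(-1) = 3 * (-1)^2 - 4 * (-1) - 5
= 3 + 4 - 5
= 2

2


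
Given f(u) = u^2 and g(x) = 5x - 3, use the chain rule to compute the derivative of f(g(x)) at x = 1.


Using the chain rule: (f(g(x)))' = f'(g(x)) * g'(x)
First, find g(1):
g(1) = 5 * 1 - 3 = 2
Next, f'(u) = 2u
And g'(x) = 5
So f'(g(1)) * g'(1)
= 2 * 2 * 5
= 20

20


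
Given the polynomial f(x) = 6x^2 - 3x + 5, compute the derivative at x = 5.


Differentiate term by term using power and sum rules:
f(x) = 6x^2 - 3x + 5
f'(x) = 12x - 3
Substitute x = 5:
f'(5) = 12 * 5 - 3
= 60 - 3
= 57

57


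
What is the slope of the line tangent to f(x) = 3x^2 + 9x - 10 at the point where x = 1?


The slope of the tangent line equals f'(x) at the point.
f(x) = 3x^2 + 9x - 10
f'(x) = 6x + 9
At x = 1:
f'(1) = 6 * 1 + 9
= 6 + 9
= 15

15


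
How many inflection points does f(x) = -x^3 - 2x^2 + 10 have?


Inflection points occur where f''(x) = 0 and concavity changes.
f(x) = -x^3 - 2x^2 + 10
f'(x) = -3x^2 - 4x
f''(x) = -6x - 4
Set f''(x) = 0:
-6x - 4 = 0
x = 4 / (-6) = -2/3
Since f''(x) is linear (degree 1), it changes sign at this point.
Therefore there is exactly 1 inflection point.

1


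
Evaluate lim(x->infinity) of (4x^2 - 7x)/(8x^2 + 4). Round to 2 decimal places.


For limits at infinity with equal-degree polynomials,
we compare leading coefficients.
Numerator leading term: 4x^2
Denominator leading term: 8x^2
Divide both by x^2:
lim = (4 - 7/x) / (8 + 4/x^2)
As x -> infinity, the 1/x and 1/x^2 terms vanish:
= 4/8 = 1/2 = 0.50

0.50


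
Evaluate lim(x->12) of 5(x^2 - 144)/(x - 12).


Direct substitution gives 0/0, so we factor the numerator.
Factor: 5(x^2 - 144) = 5 * (x - 12)(x + 12)
Cancel the common factor (x - 12):
5(x^2 - 144)/(x - 12) = 5 * (x + 12)
Now substitute x = 12:
= 5 * (12 + 12) = 120

120


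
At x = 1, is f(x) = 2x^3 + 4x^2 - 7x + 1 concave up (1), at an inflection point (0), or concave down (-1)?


Concavity is determined by the sign of f''(x).
f(x) = 2x^3 + 4x^2 - 7x + 1
f'(x) = 6x^2 + 8x - 7
f''(x) = 12x + 8
f''(1) = 12 * 1 + 8
= 12 + 8
= 20
Since f''(1) > 0, the function is concave up (1)

1


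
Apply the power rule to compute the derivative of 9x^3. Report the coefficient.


We apply the power rule: d/dx [ax^n] = a*n * x^(n-1)
d/dx [9x^3]
= 9 * 3 * x^(3-1)
= 27x^2
The coefficient is 27

27


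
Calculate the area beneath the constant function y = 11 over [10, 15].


The area under a constant function y = 11 is a rectangle.
Width = 15 - 10 = 5
Height = 11
Area = width * height
= 5 * 11
= 55

55


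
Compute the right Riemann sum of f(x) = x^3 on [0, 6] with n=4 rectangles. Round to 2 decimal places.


Right Riemann sum uses right endpoints of each subinterval.
Interval: [0, 6], n = 4
dx = (6 - 0) / 4 = 3/2
Right endpoints: [3/2, 3, 9/2, 6]
f values: [27/8, 27, 729/8, 216]
Sum = dx * (sum of f values)
= 3/2 * 675/2
= 2025/4 = 506.25

506.25


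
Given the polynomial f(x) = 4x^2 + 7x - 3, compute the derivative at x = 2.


Differentiate term by term using power and sum rules:
f(x) = 4x^2 + 7x - 3
f'(x) = 8x + 7
Substitute x = 2:
f'(2) = 8 * 2 + 7
= 16 + 7
= 23

23


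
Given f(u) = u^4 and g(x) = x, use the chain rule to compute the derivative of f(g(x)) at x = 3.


Using the chain rule: (f(g(x)))' = f'(g(x)) * g'(x)
First, find g(3):
g(3) = 1 * 3 + 0 = 3
Next, f'(u) = 4u^3
And g'(x) = 1
So f'(g(3)) * g'(3)
= 4 * 3^3 * 1
= 4 * 27 * 1
= 108

108


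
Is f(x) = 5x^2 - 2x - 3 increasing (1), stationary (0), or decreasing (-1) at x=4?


Compute f'(x) to determine behavior:
f'(x) = 10x - 2
f'(4) = 10 * 4 - 2
= 40 - 2
= 38
Since f'(4) > 0, the function is increasing (1)

1


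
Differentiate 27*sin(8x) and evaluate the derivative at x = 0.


Apply the chain rule to differentiate 27*sin(8x):
d/dx [27*sin(8x)]
= 27 * cos(8x) * d/dx(8x)
= 27 * 8 * cos(8x)
= 216 * cos(8x)
Evaluate at x = 0:
= 216 * cos(0)
= 216 * 1
= 216

216


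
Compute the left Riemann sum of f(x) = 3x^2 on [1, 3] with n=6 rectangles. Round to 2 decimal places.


Left Riemann sum uses left endpoints of each subinterval.
Interval: [1, 3], n = 6
dx = (3 - 1) / 6 = 1/3
Left endpoints: [1, 4/3, 5/3, 2, 7/3, 8/3]
f values: [3, 16/3, 25/3, 12, 49/3, 64/3]
Sum = dx * (sum of f values)
= 1/3 * 199/3
= 199/9 ≈ 22.11

22.11


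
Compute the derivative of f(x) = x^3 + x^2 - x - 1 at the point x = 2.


Differentiate f(x) = x^3 + x^2 - x - 1 term by term:
f'(x) = 3x^2 + 2x - 1
Substitute x = 2:
f'(2) = 3 * 2^2 + 2 * 2 - 1
= 12 + 4 - 1
= 15

15


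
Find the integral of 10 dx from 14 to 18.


The integral of a constant k over [a, b] equals k * (b - a).
integral from 14 to 18 of 10 dx
= 10 * (18 - 14)
= 10 * 4
= 40

40


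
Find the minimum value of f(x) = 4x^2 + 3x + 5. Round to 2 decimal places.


For a quadratic f(x) = ax^2 + bx + c with a > 0, the minimum is at the vertex.
Vertex x-coordinate: x = -b/(2a)
x = -(3) / (2 * 4)
x = -3/8
Substitute back to find the minimum value:
f(-3/8) = 4 * (-3/8)^2 + 3 * (-3/8) + 5
= 9/16 - 9/8 + 5
= 71/16 ≈ 4.44

4.44


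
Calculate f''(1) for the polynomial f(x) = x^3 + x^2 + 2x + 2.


First derivative:
f'(x) = 3x^2 + 2x + 2
Second derivative:
f''(x) = 6x + 2
Substitute x = 1:
f''(1) = 6 * 1 + 2
= 6 + 2
= 8

8


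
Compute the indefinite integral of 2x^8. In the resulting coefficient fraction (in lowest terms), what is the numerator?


Apply the power rule for integration:
integral of ax^n dx = a/(n+1) * x^(n+1) + C
integral of 2x^8 dx
= 2/9 * x^9 + C
The coefficient in lowest terms is 2/9, and its numerator is 2

2


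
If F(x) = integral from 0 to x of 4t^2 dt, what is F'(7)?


By the Fundamental Theorem of Calculus (Part 1):
If F(x) = integral from 0 to x of f(t) dt, then F'(x) = f(x)
Here f(t) = 4t^2
So F'(x) = 4x^2
Evaluate at x = 7:
F'(7) = 4 * 7^2
= 4 * 49
= 196

196


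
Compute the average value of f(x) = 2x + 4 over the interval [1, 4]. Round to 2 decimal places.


Average value = 1/(b-a) * integral from a to b of f(x) dx
First compute the integral of 2x + 4:
F(x) = x^2 + 4x
F(4) = 1 * 16 + 4 * 4 = 32
F(1) = 1 * 1 + 4 * 1 = 5
Integral = 32 - 5 = 27
Average = 27 / (4 - 1) = 27 / 3
= 9 = 9.00

9.00


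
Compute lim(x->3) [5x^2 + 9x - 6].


Since polynomials are continuous, we use direct substitution.
lim(x->3) of 5x^2 + 9x - 6
= 5 * 3^2 + 9 * 3 - 6
= 45 + 27 - 6
= 66

66


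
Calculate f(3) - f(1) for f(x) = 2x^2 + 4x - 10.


Net change = f(b) - f(a)
f(x) = 2x^2 + 4x - 10
Compute f(3):
f(3) = 2 * 3^2 + 4 * 3 - 10
= 18 + 12 - 10
= 20
Compute f(1):
f(1) = 2 * 1^2 + 4 * 1 - 10
= 2 + 4 - 10
= -4
Net change = 20 - (-4) = 24

24


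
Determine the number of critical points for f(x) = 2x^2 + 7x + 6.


Find where f'(x) = 0:
f'(x) = 4x + 7
Set f'(x) = 0:
4x + 7 = 0
x = -7 / 4 = -7/4
This is a linear equation in x, so there is exactly one solution.
Number of critical points: 1

1


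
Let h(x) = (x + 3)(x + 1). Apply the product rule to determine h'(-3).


Let u(x) = x + 3 and v(x) = x + 1
u'(x) = 1
v'(x) = 1
Product rule: h'(x) = u'(x)*v(x) + u(x)*v'(x)
= 1 * (x + 1) + (x + 3) * 1
At x = -3:
u(-3) = 1 * (-3) + 3 = 0
v(-3) = 1 * (-3) + 1 = -2
h'(-3) = 1 * (-2) + 0 * 1
= -2 + 0
= -2

-2


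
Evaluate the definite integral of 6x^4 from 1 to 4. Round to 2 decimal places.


Find the antiderivative of 6x^4:
F(x) = 6/5 * x^5
Apply the Fundamental Theorem of Calculus:
F(4) - F(1)
= 6/5 * 4^5 - 6/5 * 1^5
= 6/5 * (1024 - 1)
= 6/5 * 1023
= 6138/5 = 1227.60

1227.60


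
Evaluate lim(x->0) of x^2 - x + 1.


Since polynomials are continuous, we use direct substitution.
lim(x->0) of x^2 - x + 1
= 1 * 0^2 - 1 * 0 + 1
= 0 + 0 + 1
= 1

1


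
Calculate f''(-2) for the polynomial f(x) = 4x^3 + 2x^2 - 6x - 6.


First derivative:
f'(x) = 12x^2 + 4x - 6
Second derivative:
f''(x) = 24x + 4
Substitute x = -2:
f''(-2) = 24 * (-2) + 4
= -48 + 4
= -44

-44


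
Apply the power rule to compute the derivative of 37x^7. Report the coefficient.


We apply the power rule: d/dx [ax^n] = a*n * x^(n-1)
d/dx [37x^7]
= 37 * 7 * x^(7-1)
= 259x^6
The coefficient is 259

259


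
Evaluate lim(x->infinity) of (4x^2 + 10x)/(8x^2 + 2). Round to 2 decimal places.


For limits at infinity with equal-degree polynomials,
we compare leading coefficients.
Numerator leading term: 4x^2
Denominator leading term: 8x^2
Divide both by x^2:
lim = (4 + 10/x) / (8 + 2/x^2)
As x -> infinity, the 1/x and 1/x^2 terms vanish:
= 4/8 = 1/2 = 0.50

0.50


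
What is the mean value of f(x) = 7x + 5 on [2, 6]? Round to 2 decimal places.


Average value = 1/(b-a) * integral from a to b of f(x) dx
First compute the integral of 7x + 5:
F(x) = (7/2)x^2 + 5x
F(6) = 7/2 * 36 + 5 * 6 = 156
F(2) = 7/2 * 4 + 5 * 2 = 24
Integral = 156 - 24 = 132
Average = 132 / (6 - 2) = 132 / 4
= 33 = 33.00

33.00


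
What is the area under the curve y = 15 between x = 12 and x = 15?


The area under a constant function y = 15 is a rectangle.
Width = 15 - 12 = 3
Height = 15
Area = width * height
= 3 * 15
= 45

45


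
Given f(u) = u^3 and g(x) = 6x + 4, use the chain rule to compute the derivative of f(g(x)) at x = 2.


Using the chain rule: (f(g(x)))' = f'(g(x)) * g'(x)
First, find g(2):
g(2) = 6 * 2 + 4 = 16
Next, f'(u) = 3u^2
And g'(x) = 6
So f'(g(2)) * g'(2)
= 3 * 16^2 * 6
= 3 * 256 * 6
= 4608

4608


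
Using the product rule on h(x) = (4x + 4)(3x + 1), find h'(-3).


Let u(x) = 4x + 4 and v(x) = 3x + 1
u'(x) = 4
v'(x) = 3
Product rule: h'(x) = u'(x)*v(x) + u(x)*v'(x)
= 4 * (3x + 1) + (4x + 4) * 3
At x = -3:
u(-3) = 4 * (-3) + 4 = -8
v(-3) = 3 * (-3) + 1 = -8
h'(-3) = 4 * (-8) + (-8) * 3
= -32 - 24
= -56

-56


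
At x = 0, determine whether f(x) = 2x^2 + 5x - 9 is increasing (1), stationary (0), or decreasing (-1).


Compute f'(x) to determine behavior:
f'(x) = 4x + 5
f'(0) = 4 * 0 + 5
= 0 + 5
= 5
Since f'(0) > 0, the function is increasing (1)

1


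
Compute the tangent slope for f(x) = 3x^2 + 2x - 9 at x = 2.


The slope of the tangent line equals f'(x) at the point.
f(x) = 3x^2 + 2x - 9
f'(x) = 6x + 2
At x = 2:
f'(2) = 6 * 2 + 2
= 12 + 2
= 14

14


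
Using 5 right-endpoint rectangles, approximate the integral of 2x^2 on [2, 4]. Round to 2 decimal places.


Right Riemann sum uses right endpoints of each subinterval.
Interval: [2, 4], n = 5
dx = (4 - 2) / 5 = 2/5
Right endpoints: [12/5, 14/5, 16/5, 18/5, 4]
f values: [288/25, 392/25, 512/25, 648/25, 32]
Sum = dx * (sum of f values)
= 2/5 * 528/5
= 1056/25 = 42.24

42.24


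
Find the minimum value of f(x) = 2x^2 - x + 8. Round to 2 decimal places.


For a quadratic f(x) = ax^2 + bx + c with a > 0, the minimum is at the vertex.
Vertex x-coordinate: x = -b/(2a)
x = -(-1) / (2 * 2)
x = 1/4
Substitute back to find the minimum value:
f(1/4) = 2 * (1/4)^2 - 1 * (1/4) + 8
= 1/8 - 1/4 + 8
= 63/8 ≈ 7.88

7.88


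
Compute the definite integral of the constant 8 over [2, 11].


The integral of a constant k over [a, b] equals k * (b - a).
integral from 2 to 11 of 8 dx
= 8 * (11 - 2)
= 8 * 9
= 72

72


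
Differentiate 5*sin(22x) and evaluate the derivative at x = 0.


Apply the chain rule to differentiate 5*sin(22x):
d/dx [5*sin(22x)]
= 5 * cos(22x) * d/dx(22x)
= 5 * 22 * cos(22x)
= 110 * cos(22x)
Evaluate at x = 0:
= 110 * cos(0)
= 110 * 1
= 110

110


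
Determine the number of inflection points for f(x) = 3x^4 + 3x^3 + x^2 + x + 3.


Inflection points occur where f''(x) = 0 and concavity changes.
f(x) = 3x^4 + 3x^3 + x^2 + x + 3
f'(x) = 12x^3 + 9x^2 + 2x + 1
f''(x) = 36x^2 + 18x + 2
This is a quadratic in x. Use the discriminant to count real roots.
Discriminant = (18)^2 - 4 * 36 * 2
= 324 - 288
= 36
Since discriminant > 0, f''(x) = 0 has 2 distinct real solutions.
A quadratic with two distinct real roots changes sign at each root, so concavity changes at both.
Number of inflection points: 2

2


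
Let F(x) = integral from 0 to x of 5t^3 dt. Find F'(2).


By the Fundamental Theorem of Calculus (Part 1):
If F(x) = integral from 0 to x of f(t) dt, then F'(x) = f(x)
Here f(t) = 5t^3
So F'(x) = 5x^3
Evaluate at x = 2:
F'(2) = 5 * 2^3
= 5 * 8
= 40

40


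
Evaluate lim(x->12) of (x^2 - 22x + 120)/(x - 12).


Direct substitution gives 0/0, so we factor the numerator.
Factor: (x^2 - 22x + 120) = (x - 12)(x - 10)
Cancel the common factor (x - 12):
(x^2 - 22x + 120)/(x - 12) = (x - 10)
Now substitute x = 12:
= (12) - (10) = 2

2


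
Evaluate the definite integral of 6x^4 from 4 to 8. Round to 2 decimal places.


Find the antiderivative of 6x^4:
F(x) = 6/5 * x^5
Apply the Fundamental Theorem of Calculus:
F(8) - F(4)
= 6/5 * 8^5 - 6/5 * 4^5
= 6/5 * (32768 - 1024)
= 6/5 * 31744
= 190464/5 = 38092.80

38092.80


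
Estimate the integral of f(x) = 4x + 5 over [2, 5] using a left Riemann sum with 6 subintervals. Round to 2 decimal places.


Left Riemann sum uses left endpoints of each subinterval.
Interval: [2, 5], n = 6
dx = (5 - 2) / 6 = 1/2
Left endpoints: [2, 5/2, 3, 7/2, 4, 9/2]
f values: [13, 15, 17, 19, 21, 23]
Sum = dx * (sum of f values)
= 1/2 * 108
= 54 = 54.00

54.00


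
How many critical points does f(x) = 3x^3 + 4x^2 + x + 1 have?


Find where f'(x) = 0:
f(x) = 3x^3 + 4x^2 + x + 1
f'(x) = 9x^2 + 8x + 1
This is a quadratic in x. Use the discriminant to count real roots.
Discriminant = (8)^2 - 4 * 9 * 1
= 64 - 36
= 28
Since discriminant > 0, f'(x) = 0 has 2 real solutions.
Number of critical points: 2

2


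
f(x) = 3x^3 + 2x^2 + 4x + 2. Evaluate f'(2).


Differentiate f(x) = 3x^3 + 2x^2 + 4x + 2 term by term:
f'(x) = 9x^2 + 4x + 4
Substitute x = 2:
f'(2) = 9 * 2^2 + 4 * 2 + 4
= 36 + 8 + 4
= 48

48


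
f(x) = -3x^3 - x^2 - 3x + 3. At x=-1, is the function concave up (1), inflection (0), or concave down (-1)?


Concavity is determined by the sign of f''(x).
f(x) = -3x^3 - x^2 - 3x + 3
f'(x) = -9x^2 - 2x - 3
f''(x) = -18x - 2
f''(-1) = -18 * (-1) - 2
= 18 - 2
= 16
Since f''(-1) > 0, the function is concave up (1)

1


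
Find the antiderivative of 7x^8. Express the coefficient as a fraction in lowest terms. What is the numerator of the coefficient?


Apply the power rule for integration:
integral of ax^n dx = a/(n+1) * x^(n+1) + C
integral of 7x^8 dx
= 7/9 * x^9 + C
The coefficient in lowest terms is 7/9, and its numerator is 7

7


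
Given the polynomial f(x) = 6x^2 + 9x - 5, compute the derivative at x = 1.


Differentiate term by term using power and sum rules:
f(x) = 6x^2 + 9x - 5
f'(x) = 12x + 9
Substitute x = 1:
f'(1) = 12 * 1 + 9
= 12 + 9
= 21

21


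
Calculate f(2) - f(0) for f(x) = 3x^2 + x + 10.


Net change = f(b) - f(a)
f(x) = 3x^2 + x + 10
Compute f(2):
f(2) = 3 * 2^2 + 1 * 2 + 10
= 12 + 2 + 10
= 24
Compute f(0):
f(0) = 3 * 0^2 + 1 * 0 + 10
= 0 + 0 + 10
= 10
Net change = 24 - 10 = 14

14


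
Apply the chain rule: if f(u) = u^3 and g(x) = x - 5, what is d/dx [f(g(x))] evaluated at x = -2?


Using the chain rule: (f(g(x)))' = f'(g(x)) * g'(x)
First, find g(-2):
g(-2) = 1 * (-2) - 5 = -7
Next, f'(u) = 3u^2
And g'(x) = 1
So f'(g(-2)) * g'(-2)
= 3 * (-7)^2 * 1
= 3 * 49 * 1
= 147

147
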